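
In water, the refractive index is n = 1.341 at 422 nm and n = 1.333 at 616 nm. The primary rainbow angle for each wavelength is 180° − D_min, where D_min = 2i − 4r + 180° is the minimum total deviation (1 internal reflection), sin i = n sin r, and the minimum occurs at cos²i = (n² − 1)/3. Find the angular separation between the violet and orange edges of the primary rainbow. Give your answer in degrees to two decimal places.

1.15°

At 422 nm (n = 1.341): cos²i = 0.26609 → i = 58.946°, r = 39.705°, D_min = 139.071°, rainbow angle = 40.929°.
At 616 nm (n = 1.333): cos²i = 0.25896 → i = 59.410°, r = 40.225°, D_min = 137.922°, rainbow angle = 42.078°.
Angular width = |40.929° − 42.078°| = 1.149°.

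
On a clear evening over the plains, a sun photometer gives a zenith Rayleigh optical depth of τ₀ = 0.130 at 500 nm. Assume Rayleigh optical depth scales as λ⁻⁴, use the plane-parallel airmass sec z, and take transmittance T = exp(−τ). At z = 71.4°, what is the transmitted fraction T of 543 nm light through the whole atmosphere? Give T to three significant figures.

sec 71.4° = 3.1352.
τ = 0.130 × (500/543)⁴ × 3.1352 = 0.130 × 0.7189 × 3.1352 = 0.2930.
T = exp(−0.2930) = 0.7460.

0.746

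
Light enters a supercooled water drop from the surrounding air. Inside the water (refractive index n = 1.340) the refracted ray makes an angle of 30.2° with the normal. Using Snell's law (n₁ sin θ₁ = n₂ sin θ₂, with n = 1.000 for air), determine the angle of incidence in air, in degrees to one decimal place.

Snell: sin θ_i = n · sin θ_r = 1.340 × sin 30.2° = 1.340 × 0.5030 = 0.6740.
θ_i = arcsin(0.6740) = 42.38°.

42.4°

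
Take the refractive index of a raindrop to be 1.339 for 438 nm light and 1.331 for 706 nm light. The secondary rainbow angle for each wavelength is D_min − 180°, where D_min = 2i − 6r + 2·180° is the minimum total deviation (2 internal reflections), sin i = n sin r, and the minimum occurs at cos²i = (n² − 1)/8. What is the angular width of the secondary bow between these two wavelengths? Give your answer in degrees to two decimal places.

2.09°

At 438 nm (n = 1.339): cos²i = 0.09912 → i = 71.650°, r = 45.141°, D_min = 232.451°, rainbow angle = 52.451°.
At 706 nm (n = 1.331): cos²i = 0.09645 → i = 71.907°, r = 45.575°, D_min = 230.365°, rainbow angle = 50.365°.
Angular width = |52.451° − 50.365°| = 2.086°.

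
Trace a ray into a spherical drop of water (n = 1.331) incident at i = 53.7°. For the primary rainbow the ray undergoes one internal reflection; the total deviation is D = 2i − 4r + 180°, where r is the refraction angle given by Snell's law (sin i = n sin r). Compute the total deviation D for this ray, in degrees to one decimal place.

138.3°

sin r = sin 53.7° / 1.331 = 0.8059/1.331 = 0.6055; r = 37.27°.
D = 2·53.7° − 4·37.27° + 180° = 107.40° − 149.06° + 180° = 138.34°.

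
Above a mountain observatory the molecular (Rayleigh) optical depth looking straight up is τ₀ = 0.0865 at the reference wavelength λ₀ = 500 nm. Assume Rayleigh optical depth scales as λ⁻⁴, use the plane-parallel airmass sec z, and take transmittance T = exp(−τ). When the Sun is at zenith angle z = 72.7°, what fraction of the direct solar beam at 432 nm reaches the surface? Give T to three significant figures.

sec 72.7° = 3.3628.
τ = 0.0865 × (500/432)⁴ × 3.3628 = 0.0865 × 1.7945 × 3.3628 = 0.5220.
T = exp(−0.5220) = 0.5933.

0.593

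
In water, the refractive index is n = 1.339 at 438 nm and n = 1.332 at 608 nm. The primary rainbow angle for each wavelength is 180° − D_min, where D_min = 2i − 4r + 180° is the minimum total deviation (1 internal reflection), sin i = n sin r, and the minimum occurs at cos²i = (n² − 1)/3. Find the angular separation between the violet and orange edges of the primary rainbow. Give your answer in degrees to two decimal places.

1.01°

At 438 nm (n = 1.339): cos²i = 0.26431 → i = 59.062°, r = 39.834°, D_min = 138.786°, rainbow angle = 41.214°.
At 608 nm (n = 1.332): cos²i = 0.25807 → i = 59.469°, r = 40.290°, D_min = 137.776°, rainbow angle = 42.224°.
Angular width = |41.214° − 42.224°| = 1.010°.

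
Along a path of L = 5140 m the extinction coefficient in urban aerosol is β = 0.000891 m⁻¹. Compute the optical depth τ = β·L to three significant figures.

4.58

τ = β·L = 0.000891 × 5140 = 4.5797.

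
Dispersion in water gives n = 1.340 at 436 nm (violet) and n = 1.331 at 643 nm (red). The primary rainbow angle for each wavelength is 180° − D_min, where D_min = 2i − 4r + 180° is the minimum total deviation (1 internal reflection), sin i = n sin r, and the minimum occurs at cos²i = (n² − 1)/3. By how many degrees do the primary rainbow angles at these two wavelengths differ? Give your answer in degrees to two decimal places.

1.30°

At 436 nm (n = 1.340): cos²i = 0.26520 → i = 59.004°, r = 39.770°, D_min = 138.929°, rainbow angle = 41.071°.
At 643 nm (n = 1.331): cos²i = 0.25719 → i = 59.527°, r = 40.356°, D_min = 137.630°, rainbow angle = 42.370°.
Angular width = |41.071° − 42.370°| = 1.299°.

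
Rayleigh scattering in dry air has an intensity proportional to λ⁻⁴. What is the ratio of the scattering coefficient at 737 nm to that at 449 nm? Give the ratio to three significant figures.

0.138

Rayleigh scattering ∝ λ⁻⁴, so the ratio of coefficients is the inverse fourth power of the wavelength ratio.
σ(737)/σ(449) = (449/737)⁴ = (0.6092)⁴ = 0.1378.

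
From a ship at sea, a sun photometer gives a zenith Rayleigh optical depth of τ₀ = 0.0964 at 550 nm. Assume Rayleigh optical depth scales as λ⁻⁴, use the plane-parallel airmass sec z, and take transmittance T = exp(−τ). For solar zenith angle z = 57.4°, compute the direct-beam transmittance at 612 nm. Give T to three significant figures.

0.890

sec 57.4° = 1.8561.
τ = 0.0964 × (550/612)⁴ × 1.8561 = 0.0964 × 0.6523 × 1.8561 = 0.1167.
T = exp(−0.1167) = 0.8898.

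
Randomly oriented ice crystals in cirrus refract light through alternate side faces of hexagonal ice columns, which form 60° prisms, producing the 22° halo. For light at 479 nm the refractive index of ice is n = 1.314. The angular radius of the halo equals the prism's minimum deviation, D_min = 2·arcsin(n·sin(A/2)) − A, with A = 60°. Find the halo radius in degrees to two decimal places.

n·sin(A/2) = 1.314 × sin 30° = 1.314 × 0.5000 = 0.6570.
D_min = 2·arcsin(0.6570) − 60° = 2 × 41.071° − 60° = 22.143°.

22.14°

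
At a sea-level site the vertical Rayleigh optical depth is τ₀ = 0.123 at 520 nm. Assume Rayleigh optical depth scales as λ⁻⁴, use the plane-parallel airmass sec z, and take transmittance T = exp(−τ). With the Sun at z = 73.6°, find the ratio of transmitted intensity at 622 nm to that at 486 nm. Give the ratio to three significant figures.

1.43

Airmass: sec 73.6° = 3.5418.
τ(622 nm) = 0.123 × (520/622)⁴ × 3.5418 = 0.123 × 0.4885 × 3.5418 = 0.2128.
τ(486 nm) = 0.123 × (520/486)⁴ × 3.5418 = 0.123 × 1.3106 × 3.5418 = 0.5710.
T(622)/T(486) = exp(τ_B − τ_A) = exp(0.3581) = 1.4307.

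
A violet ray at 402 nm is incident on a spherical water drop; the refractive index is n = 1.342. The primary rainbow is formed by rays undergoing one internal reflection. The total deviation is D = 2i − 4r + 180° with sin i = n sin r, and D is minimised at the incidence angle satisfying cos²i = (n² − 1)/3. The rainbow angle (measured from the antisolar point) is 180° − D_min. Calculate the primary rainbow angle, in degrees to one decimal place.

cos²i = (1.80096 − 1)/3 = 0.26699; i = arccos(0.51671) = 58.888°.
sin r = sin 58.888°/1.342 = 0.63797; r = 39.641°.
D_min = 2·58.888° − 4·39.641° + 180° = 139.213°.
Rainbow angle = 180° − D_min = 40.787°.

40.8°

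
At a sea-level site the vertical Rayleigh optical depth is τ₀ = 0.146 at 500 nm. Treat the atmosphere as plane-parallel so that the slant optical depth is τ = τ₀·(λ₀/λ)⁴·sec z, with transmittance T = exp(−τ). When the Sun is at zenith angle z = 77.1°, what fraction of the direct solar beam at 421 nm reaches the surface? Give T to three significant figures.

0.272

sec 77.1° = 4.4793.
τ = 0.146 × (500/421)⁴ × 4.4793 = 0.146 × 1.9895 × 4.4793 = 1.3011.
T = exp(−1.3011) = 0.2722.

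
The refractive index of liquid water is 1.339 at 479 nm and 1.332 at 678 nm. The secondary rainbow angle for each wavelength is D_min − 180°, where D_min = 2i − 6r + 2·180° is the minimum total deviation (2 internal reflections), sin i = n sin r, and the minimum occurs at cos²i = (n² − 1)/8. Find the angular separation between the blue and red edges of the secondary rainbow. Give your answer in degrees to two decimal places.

1.82°

At 479 nm (n = 1.339): cos²i = 0.09912 → i = 71.650°, r = 45.141°, D_min = 232.451°, rainbow angle = 52.451°.
At 678 nm (n = 1.332): cos²i = 0.09678 → i = 71.875°, r = 45.520°, D_min = 230.628°, rainbow angle = 50.628°.
Angular width = |52.451° − 50.628°| = 1.823°.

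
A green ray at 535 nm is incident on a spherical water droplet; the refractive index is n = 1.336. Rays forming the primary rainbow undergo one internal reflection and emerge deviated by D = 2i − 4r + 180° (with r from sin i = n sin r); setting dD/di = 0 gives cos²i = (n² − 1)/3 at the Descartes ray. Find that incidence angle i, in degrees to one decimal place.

59.2°

cos²i = (1.336² − 1)/3 = (1.78490 − 1)/3 = 0.26163.
cos i = 0.51150, so i = 59.236°.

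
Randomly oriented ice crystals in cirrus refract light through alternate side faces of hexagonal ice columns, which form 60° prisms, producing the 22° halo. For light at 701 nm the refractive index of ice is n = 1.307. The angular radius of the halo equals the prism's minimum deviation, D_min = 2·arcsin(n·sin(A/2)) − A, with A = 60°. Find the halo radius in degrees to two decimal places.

21.61°

n·sin(A/2) = 1.307 × sin 30° = 1.307 × 0.5000 = 0.6535.
D_min = 2·arcsin(0.6535) − 60° = 2 × 40.806° − 60° = 21.612°.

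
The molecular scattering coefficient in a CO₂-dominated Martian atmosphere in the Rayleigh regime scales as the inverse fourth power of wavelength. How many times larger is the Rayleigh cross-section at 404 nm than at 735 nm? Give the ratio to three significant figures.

Rayleigh scattering ∝ λ⁻⁴, so the ratio of coefficients is the inverse fourth power of the wavelength ratio.
σ(404)/σ(735) = (735/404)⁴ = (1.8193)⁴ = 10.96.

11.0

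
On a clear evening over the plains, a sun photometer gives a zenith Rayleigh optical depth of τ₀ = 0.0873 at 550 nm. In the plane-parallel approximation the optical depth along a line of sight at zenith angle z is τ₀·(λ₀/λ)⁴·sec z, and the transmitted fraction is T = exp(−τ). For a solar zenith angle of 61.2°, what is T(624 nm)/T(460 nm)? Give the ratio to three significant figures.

Airmass: sec 61.2° = 2.0757.
τ(624 nm) = 0.0873 × (550/624)⁴ × 2.0757 = 0.0873 × 0.6035 × 2.0757 = 0.1094.
τ(460 nm) = 0.0873 × (550/460)⁴ × 2.0757 = 0.0873 × 2.0437 × 2.0757 = 0.3703.
T(624)/T(460) = exp(τ_B − τ_A) = exp(0.2610) = 1.2982.

1.30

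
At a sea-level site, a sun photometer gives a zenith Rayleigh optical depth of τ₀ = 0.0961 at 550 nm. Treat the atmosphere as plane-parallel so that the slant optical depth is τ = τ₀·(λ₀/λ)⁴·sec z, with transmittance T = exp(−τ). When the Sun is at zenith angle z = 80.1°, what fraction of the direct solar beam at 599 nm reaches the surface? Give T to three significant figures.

0.672

sec 80.1° = 5.8164.
τ = 0.0961 × (550/599)⁴ × 5.8164 = 0.0961 × 0.7108 × 5.8164 = 0.3973.
T = exp(−0.3973) = 0.6721.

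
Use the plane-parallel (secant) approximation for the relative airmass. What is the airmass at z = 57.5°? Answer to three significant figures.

1.86

X = sec z = 1/cos 57.5° = 1/0.5373 = 1.8612.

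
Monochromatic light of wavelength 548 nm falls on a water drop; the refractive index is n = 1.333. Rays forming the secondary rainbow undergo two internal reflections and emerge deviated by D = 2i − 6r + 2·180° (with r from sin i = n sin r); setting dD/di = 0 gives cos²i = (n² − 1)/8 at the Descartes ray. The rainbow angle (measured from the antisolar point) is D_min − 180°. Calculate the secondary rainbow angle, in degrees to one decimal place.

cos²i = (1.77689 − 1)/8 = 0.09711; i = arccos(0.31163) = 71.843°.
sin r = sin 71.843°/1.333 = 0.71283; r = 45.466°.
D_min = 2·71.843° − 6·45.466° + 360° = 230.891°.
Rainbow angle = D_min − 180° = 50.891°.

50.9°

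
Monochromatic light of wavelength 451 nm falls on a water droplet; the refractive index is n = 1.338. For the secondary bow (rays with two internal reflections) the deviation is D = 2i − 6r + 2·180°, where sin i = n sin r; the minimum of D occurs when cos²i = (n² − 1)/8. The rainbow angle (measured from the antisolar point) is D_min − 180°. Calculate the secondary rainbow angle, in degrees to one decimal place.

52.2°

cos²i = (1.79024 − 1)/8 = 0.09878; i = arccos(0.31429) = 71.682°.
sin r = sin 71.682°/1.338 = 0.70951; r = 45.195°.
D_min = 2·71.682° − 6·45.195° + 360° = 232.193°.
Rainbow angle = D_min − 180° = 52.193°.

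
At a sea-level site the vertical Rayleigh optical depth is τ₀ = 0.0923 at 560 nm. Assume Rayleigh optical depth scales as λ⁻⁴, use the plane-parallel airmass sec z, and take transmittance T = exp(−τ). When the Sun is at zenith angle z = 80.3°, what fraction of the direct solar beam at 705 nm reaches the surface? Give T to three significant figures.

0.804

sec 80.3° = 5.9351.
τ = 0.0923 × (560/705)⁴ × 5.9351 = 0.0923 × 0.3981 × 5.9351 = 0.2181.
T = exp(−0.2181) = 0.8041.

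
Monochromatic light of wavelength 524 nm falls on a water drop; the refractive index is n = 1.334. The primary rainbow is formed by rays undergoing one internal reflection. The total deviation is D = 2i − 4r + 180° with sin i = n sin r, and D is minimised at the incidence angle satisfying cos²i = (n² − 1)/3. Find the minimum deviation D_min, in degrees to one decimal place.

138.1°

cos²i = (1.77956 − 1)/3 = 0.25985; i = arccos(0.50976) = 59.352°.
sin r = sin 59.352°/1.334 = 0.64492; r = 40.159°.
D_min = 2·59.352° − 4·40.159° + 180° = 138.067°.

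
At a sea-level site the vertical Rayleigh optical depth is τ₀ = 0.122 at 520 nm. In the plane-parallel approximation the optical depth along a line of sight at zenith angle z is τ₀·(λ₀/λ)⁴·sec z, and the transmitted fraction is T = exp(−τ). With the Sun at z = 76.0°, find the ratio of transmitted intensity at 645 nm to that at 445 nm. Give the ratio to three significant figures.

Airmass: sec 76.0° = 4.1336.
τ(645 nm) = 0.122 × (520/645)⁴ × 4.1336 = 0.122 × 0.4224 × 4.1336 = 0.2130.
τ(445 nm) = 0.122 × (520/445)⁴ × 4.1336 = 0.122 × 1.8645 × 4.1336 = 0.9403.
T(645)/T(445) = exp(τ_B − τ_A) = exp(0.7272) = 2.0694.

2.07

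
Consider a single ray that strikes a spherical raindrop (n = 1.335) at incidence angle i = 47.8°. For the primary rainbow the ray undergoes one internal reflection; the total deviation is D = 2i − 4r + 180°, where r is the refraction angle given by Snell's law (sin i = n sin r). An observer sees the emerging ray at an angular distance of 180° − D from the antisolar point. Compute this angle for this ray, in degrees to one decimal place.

sin r = sin 47.8° / 1.335 = 0.7408/1.335 = 0.5549; r = 33.70°.
D = 2·47.8° − 4·33.70° + 180° = 95.60° − 134.82° + 180° = 140.78°.
Angle from antisolar point = 180° − D = 39.22°.

39.2°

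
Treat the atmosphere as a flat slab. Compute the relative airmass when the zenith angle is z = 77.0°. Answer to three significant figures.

4.45

X = sec z = 1/cos 77.0° = 1/0.2250 = 4.4454.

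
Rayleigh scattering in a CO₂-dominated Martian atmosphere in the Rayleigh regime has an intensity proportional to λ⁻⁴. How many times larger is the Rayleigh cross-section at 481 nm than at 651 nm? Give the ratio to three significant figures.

3.36

Rayleigh scattering ∝ λ⁻⁴, so the ratio of coefficients is the inverse fourth power of the wavelength ratio.
σ(481)/σ(651) = (651/481)⁴ = (1.3534)⁴ = 3.355.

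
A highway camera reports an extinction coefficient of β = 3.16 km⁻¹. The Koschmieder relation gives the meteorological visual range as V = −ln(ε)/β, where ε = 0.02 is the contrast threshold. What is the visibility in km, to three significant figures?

1.24 km

V = −ln(0.02) / 3.16 = 3.912 / 3.16 = 1.2380 km.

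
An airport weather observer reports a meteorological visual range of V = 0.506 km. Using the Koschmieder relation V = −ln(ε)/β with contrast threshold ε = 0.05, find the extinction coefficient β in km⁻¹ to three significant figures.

5.92 km⁻¹

β = −ln(0.05) / V = 2.996 / 0.506 = 5.9204 km⁻¹.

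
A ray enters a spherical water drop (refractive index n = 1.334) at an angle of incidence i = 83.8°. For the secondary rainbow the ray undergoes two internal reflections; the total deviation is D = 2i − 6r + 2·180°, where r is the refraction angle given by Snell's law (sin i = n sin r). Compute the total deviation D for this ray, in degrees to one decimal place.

238.5°

sin r = sin 83.8° / 1.334 = 0.9942/1.334 = 0.7452; r = 48.18°.
D = 2·83.8° − 6·48.18° + 2·180° = 167.60° − 289.08° + 360° = 238.52°.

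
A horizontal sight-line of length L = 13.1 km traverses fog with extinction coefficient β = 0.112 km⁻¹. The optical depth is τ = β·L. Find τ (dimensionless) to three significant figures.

1.47

τ = β·L = 0.112 × 13.1 = 1.4672.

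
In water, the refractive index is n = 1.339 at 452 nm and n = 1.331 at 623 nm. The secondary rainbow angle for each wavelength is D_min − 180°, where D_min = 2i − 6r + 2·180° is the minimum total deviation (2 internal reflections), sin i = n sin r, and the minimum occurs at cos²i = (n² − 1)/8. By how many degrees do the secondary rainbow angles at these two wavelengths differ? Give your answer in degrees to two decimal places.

At 452 nm (n = 1.339): cos²i = 0.09912 → i = 71.650°, r = 45.141°, D_min = 232.451°, rainbow angle = 52.451°.
At 623 nm (n = 1.331): cos²i = 0.09645 → i = 71.907°, r = 45.575°, D_min = 230.365°, rainbow angle = 50.365°.
Angular width = |52.451° − 50.365°| = 2.086°.

2.09°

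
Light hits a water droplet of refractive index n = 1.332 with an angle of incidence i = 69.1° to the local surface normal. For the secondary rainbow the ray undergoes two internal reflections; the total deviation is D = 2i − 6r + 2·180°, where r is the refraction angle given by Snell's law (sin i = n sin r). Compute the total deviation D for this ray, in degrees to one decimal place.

sin r = sin 69.1° / 1.332 = 0.9342/1.332 = 0.7014; r = 44.54°.
D = 2·69.1° − 6·44.54° + 2·180° = 138.20° − 267.21° + 360° = 230.99°.

231.0°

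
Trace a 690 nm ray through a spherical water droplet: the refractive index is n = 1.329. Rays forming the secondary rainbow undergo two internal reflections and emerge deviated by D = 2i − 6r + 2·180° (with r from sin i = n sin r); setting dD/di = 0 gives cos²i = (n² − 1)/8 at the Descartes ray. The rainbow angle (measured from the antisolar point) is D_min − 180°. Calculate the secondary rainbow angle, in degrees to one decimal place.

cos²i = (1.76624 − 1)/8 = 0.09578; i = arccos(0.30948) = 71.972°.
sin r = sin 71.972°/1.329 = 0.71550; r = 45.685°.
D_min = 2·71.972° − 6·45.685° + 360° = 229.837°.
Rainbow angle = D_min − 180° = 49.837°.

49.8°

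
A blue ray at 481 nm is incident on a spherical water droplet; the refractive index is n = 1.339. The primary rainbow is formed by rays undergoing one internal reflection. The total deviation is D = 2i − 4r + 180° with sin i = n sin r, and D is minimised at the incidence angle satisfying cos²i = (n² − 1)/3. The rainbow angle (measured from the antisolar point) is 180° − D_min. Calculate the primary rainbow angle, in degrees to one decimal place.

41.2°

cos²i = (1.79292 − 1)/3 = 0.26431; i = arccos(0.51411) = 59.062°.
sin r = sin 59.062°/1.339 = 0.64057; r = 39.834°.
D_min = 2·59.062° − 4·39.834° + 180° = 138.786°.
Rainbow angle = 180° − D_min = 41.214°.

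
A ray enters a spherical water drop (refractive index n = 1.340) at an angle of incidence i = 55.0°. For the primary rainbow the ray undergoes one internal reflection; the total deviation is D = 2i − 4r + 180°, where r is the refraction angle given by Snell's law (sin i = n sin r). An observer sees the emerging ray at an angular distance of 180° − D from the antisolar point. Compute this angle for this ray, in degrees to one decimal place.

sin r = sin 55.0° / 1.340 = 0.8192/1.340 = 0.6113; r = 37.68°.
D = 2·55.0° − 4·37.68° + 180° = 110.00° − 150.74° + 180° = 139.26°.
Angle from antisolar point = 180° − D = 40.74°.

40.7°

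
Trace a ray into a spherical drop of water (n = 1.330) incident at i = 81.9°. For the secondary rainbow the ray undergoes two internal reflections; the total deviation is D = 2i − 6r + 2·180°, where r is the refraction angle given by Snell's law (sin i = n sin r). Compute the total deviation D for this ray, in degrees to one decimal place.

235.2°

sin r = sin 81.9° / 1.330 = 0.9900/1.330 = 0.7444; r = 48.11°.
D = 2·81.9° − 6·48.11° + 2·180° = 163.80° − 288.63° + 360° = 235.17°.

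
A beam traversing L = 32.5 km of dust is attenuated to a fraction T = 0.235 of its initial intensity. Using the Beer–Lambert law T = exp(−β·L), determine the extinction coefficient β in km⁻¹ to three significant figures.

Beer–Lambert: T = exp(−βL) ⇒ β = −ln(T)/L = −ln(0.235)/32.5 = 1.4482/32.5 = 0.04456 km⁻¹.

0.0446 km⁻¹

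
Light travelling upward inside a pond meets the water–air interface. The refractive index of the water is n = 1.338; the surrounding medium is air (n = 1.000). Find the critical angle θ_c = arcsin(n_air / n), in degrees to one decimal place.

48.4°

sin θ_c = n_air / n = 1.000 / 1.338 = 0.7474.
θ_c = arcsin(0.7474) = 48.36°.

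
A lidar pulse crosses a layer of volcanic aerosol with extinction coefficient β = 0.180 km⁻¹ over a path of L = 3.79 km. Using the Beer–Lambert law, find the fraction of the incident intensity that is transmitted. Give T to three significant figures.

0.506

τ = β·L = 0.180 × 3.79 = 0.6822.
T = exp(−0.6822) = 0.5055.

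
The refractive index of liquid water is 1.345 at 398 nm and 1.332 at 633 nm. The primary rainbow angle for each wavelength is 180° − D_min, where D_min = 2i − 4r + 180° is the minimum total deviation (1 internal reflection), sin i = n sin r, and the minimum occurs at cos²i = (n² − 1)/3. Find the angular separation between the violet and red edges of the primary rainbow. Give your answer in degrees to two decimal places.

1.86°

At 398 nm (n = 1.345): cos²i = 0.26967 → i = 58.715°, r = 39.448°, D_min = 139.635°, rainbow angle = 40.365°.
At 633 nm (n = 1.332): cos²i = 0.25807 → i = 59.469°, r = 40.290°, D_min = 137.776°, rainbow angle = 42.224°.
Angular width = |40.365° − 42.224°| = 1.859°.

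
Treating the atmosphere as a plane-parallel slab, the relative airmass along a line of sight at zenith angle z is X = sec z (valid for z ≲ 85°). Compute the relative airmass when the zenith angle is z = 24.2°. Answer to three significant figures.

X = sec z = 1/cos 24.2° = 1/0.9121 = 1.0963.

1.10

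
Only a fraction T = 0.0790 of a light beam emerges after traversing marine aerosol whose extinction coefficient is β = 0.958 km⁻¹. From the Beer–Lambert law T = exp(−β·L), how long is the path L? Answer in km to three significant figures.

Beer–Lambert: T = exp(−βL) ⇒ L = −ln(T)/β = −ln(0.0790)/0.958 = 2.5383/0.958 = 2.65 km.

2.65 km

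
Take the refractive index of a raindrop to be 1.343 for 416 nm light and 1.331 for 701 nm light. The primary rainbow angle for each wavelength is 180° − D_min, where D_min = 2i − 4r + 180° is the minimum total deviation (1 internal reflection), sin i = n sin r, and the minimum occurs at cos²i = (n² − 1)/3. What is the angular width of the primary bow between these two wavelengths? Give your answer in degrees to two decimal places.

At 416 nm (n = 1.343): cos²i = 0.26788 → i = 58.830°, r = 39.577°, D_min = 139.354°, rainbow angle = 40.646°.
At 701 nm (n = 1.331): cos²i = 0.25719 → i = 59.527°, r = 40.356°, D_min = 137.630°, rainbow angle = 42.370°.
Angular width = |40.646° − 42.370°| = 1.724°.

1.72°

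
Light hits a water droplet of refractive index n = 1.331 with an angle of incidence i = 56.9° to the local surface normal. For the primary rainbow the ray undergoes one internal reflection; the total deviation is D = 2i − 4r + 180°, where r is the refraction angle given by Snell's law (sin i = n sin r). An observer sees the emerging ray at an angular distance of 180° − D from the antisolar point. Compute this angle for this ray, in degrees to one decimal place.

42.2°

sin r = sin 56.9° / 1.331 = 0.8377/1.331 = 0.6294; r = 39.01°.
D = 2·56.9° − 4·39.01° + 180° = 113.80° − 156.02° + 180° = 137.78°.
Angle from antisolar point = 180° − D = 42.22°.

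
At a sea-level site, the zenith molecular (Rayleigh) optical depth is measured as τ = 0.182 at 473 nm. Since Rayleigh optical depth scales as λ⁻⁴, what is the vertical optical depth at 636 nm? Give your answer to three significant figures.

τ(636 nm) = τ(473 nm) × (473/636)⁴ = 0.182 × (0.7437)⁴ = 0.182 × 0.3059 = 0.0557.

0.0557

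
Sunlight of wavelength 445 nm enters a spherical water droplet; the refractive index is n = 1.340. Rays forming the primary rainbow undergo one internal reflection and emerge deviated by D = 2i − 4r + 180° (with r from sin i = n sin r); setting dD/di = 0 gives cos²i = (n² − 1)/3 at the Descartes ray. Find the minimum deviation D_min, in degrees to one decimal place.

cos²i = (1.79560 − 1)/3 = 0.26520; i = arccos(0.51498) = 59.004°.
sin r = sin 59.004°/1.340 = 0.63971; r = 39.770°.
D_min = 2·59.004° − 4·39.770° + 180° = 138.929°.

138.9°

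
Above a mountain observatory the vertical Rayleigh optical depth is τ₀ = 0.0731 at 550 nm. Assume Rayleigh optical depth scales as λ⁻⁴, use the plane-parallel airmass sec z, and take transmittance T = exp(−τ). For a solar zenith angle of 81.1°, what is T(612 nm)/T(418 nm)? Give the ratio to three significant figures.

Airmass: sec 81.1° = 6.4637.
τ(612 nm) = 0.0731 × (550/612)⁴ × 6.4637 = 0.0731 × 0.6523 × 6.4637 = 0.3082.
τ(418 nm) = 0.0731 × (550/418)⁴ × 6.4637 = 0.0731 × 2.9974 × 6.4637 = 1.4163.
T(612)/T(418) = exp(τ_B − τ_A) = exp(1.1081) = 3.0285.

3.03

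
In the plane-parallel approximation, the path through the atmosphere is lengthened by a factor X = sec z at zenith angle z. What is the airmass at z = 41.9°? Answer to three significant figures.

1.34

X = sec z = 1/cos 41.9° = 1/0.7443 = 1.3435.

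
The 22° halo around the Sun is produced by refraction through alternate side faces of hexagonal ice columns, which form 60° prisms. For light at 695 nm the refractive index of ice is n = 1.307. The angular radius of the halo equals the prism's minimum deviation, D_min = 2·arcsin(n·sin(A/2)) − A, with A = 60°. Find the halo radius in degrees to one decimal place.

21.6°

n·sin(A/2) = 1.307 × sin 30° = 1.307 × 0.5000 = 0.6535.
D_min = 2·arcsin(0.6535) − 60° = 2 × 40.806° − 60° = 21.612°.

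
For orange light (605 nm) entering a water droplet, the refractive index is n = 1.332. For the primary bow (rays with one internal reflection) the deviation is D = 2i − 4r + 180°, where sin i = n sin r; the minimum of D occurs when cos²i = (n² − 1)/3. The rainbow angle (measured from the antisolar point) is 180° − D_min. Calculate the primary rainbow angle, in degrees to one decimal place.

42.2°

cos²i = (1.77422 − 1)/3 = 0.25807; i = arccos(0.50801) = 59.469°.
sin r = sin 59.469°/1.332 = 0.64666; r = 40.290°.
D_min = 2·59.469° − 4·40.290° + 180° = 137.776°.
Rainbow angle = 180° − D_min = 42.224°.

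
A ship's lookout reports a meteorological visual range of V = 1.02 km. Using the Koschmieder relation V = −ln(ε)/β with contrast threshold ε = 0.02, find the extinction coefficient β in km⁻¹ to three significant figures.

β = −ln(0.02) / V = 3.912 / 1.02 = 3.8353 km⁻¹.

3.84 km⁻¹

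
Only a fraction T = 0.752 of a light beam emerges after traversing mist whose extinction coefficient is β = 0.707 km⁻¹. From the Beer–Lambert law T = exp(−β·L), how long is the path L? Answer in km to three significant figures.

0.403 km

Beer–Lambert: T = exp(−βL) ⇒ L = −ln(T)/β = −ln(0.752)/0.707 = 0.2850/0.707 = 0.4031 km.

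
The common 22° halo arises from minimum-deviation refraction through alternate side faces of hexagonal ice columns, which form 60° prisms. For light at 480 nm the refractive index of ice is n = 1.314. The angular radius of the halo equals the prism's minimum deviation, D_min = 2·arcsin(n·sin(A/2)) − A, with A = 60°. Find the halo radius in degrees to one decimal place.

22.1°

n·sin(A/2) = 1.314 × sin 30° = 1.314 × 0.5000 = 0.6570.
D_min = 2·arcsin(0.6570) − 60° = 2 × 41.071° − 60° = 22.143°.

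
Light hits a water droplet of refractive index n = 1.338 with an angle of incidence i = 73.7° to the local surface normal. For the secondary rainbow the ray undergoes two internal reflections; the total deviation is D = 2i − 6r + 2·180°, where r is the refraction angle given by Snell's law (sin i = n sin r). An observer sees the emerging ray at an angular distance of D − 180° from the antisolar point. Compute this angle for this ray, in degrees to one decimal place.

52.4°

sin r = sin 73.7° / 1.338 = 0.9598/1.338 = 0.7173; r = 45.84°.
D = 2·73.7° − 6·45.84° + 2·180° = 147.40° − 275.01° + 360° = 232.39°.
Angle from antisolar point = D − 180° = 52.39°.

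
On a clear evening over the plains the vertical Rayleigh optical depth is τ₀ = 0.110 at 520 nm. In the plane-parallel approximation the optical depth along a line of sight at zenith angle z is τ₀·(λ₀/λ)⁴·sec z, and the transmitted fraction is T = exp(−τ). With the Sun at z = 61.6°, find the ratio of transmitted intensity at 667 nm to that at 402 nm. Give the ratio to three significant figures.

1.75

Airmass: sec 61.6° = 2.1025.
τ(667 nm) = 0.110 × (520/667)⁴ × 2.1025 = 0.110 × 0.3694 × 2.1025 = 0.0854.
τ(402 nm) = 0.110 × (520/402)⁴ × 2.1025 = 0.110 × 2.7997 × 2.1025 = 0.6475.
T(667)/T(402) = exp(τ_B − τ_A) = exp(0.5621) = 1.7543.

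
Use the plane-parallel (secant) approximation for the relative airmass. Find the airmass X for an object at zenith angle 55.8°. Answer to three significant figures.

X = sec z = 1/cos 55.8° = 1/0.5621 = 1.7791.

1.78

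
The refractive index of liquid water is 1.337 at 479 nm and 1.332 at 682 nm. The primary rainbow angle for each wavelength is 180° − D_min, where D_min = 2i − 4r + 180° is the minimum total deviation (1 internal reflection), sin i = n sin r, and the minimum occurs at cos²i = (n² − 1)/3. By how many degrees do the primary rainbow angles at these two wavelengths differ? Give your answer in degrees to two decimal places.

0.72°

At 479 nm (n = 1.337): cos²i = 0.26252 → i = 59.178°, r = 39.964°, D_min = 138.500°, rainbow angle = 41.500°.
At 682 nm (n = 1.332): cos²i = 0.25807 → i = 59.469°, r = 40.290°, D_min = 137.776°, rainbow angle = 42.224°.
Angular width = |41.500° − 42.224°| = 0.724°.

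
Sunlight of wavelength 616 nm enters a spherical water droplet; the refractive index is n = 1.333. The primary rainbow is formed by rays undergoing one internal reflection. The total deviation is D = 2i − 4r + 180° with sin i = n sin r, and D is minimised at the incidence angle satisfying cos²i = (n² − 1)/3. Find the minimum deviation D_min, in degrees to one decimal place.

cos²i = (1.77689 − 1)/3 = 0.25896; i = arccos(0.50888) = 59.410°.
sin r = sin 59.410°/1.333 = 0.64579; r = 40.225°.
D_min = 2·59.410° − 4·40.225° + 180° = 137.922°.

137.9°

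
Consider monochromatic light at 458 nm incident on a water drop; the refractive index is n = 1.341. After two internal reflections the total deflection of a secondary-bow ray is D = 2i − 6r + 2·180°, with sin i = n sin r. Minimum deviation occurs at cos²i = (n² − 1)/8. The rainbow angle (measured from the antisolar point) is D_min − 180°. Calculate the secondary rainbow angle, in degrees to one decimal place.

53.0°

cos²i = (1.79828 − 1)/8 = 0.09979; i = arccos(0.31589) = 71.586°.
sin r = sin 71.586°/1.341 = 0.70753; r = 45.034°.
D_min = 2·71.586° − 6·45.034° + 360° = 232.966°.
Rainbow angle = D_min − 180° = 52.966°.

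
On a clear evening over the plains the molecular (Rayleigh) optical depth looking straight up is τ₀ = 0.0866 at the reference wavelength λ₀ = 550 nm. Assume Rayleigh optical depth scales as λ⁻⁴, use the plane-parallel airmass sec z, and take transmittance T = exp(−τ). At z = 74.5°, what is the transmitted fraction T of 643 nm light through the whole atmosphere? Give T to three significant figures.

sec 74.5° = 3.7420.
τ = 0.0866 × (550/643)⁴ × 3.7420 = 0.0866 × 0.5353 × 3.7420 = 0.1735.
T = exp(−0.1735) = 0.8407.

0.841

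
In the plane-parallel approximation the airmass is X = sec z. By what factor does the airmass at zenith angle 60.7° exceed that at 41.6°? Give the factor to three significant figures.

1.53

X(60.7°)/X(41.6°) = sec 60.7° / sec 41.6° = cos 41.6° / cos 60.7° = 0.7478/0.4894 = 1.5280.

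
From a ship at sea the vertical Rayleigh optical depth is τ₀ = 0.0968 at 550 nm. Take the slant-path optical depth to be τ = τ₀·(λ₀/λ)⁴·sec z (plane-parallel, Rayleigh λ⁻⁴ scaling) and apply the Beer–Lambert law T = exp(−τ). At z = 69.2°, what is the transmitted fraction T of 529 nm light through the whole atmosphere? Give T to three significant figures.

0.727

sec 69.2° = 2.8161.
τ = 0.0968 × (550/529)⁴ × 2.8161 = 0.0968 × 1.1685 × 2.8161 = 0.3185.
T = exp(−0.3185) = 0.7272.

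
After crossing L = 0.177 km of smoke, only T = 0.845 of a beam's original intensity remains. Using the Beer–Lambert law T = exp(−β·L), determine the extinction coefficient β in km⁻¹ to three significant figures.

0.952 km⁻¹

Beer–Lambert: T = exp(−βL) ⇒ β = −ln(T)/L = −ln(0.845)/0.177 = 0.1684/0.177 = 0.9515 km⁻¹.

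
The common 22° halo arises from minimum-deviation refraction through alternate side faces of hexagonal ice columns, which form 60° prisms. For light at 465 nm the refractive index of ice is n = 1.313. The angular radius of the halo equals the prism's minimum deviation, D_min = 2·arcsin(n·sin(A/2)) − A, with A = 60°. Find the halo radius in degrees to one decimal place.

22.1°

n·sin(A/2) = 1.313 × sin 30° = 1.313 × 0.5000 = 0.6565.
D_min = 2·arcsin(0.6565) − 60° = 2 × 41.033° − 60° = 22.067°.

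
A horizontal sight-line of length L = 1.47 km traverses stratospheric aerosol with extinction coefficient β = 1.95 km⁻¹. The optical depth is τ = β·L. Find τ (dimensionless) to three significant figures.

2.87

τ = β·L = 1.95 × 1.47 = 2.8665.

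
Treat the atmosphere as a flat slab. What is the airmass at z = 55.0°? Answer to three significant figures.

1.74

X = sec z = 1/cos 55.0° = 1/0.5736 = 1.7434.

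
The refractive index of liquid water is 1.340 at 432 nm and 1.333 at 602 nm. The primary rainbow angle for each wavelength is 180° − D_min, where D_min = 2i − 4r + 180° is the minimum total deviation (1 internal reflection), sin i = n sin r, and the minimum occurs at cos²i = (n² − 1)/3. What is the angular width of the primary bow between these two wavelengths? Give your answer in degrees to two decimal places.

At 432 nm (n = 1.340): cos²i = 0.26520 → i = 59.004°, r = 39.770°, D_min = 138.929°, rainbow angle = 41.071°.
At 602 nm (n = 1.333): cos²i = 0.25896 → i = 59.410°, r = 40.225°, D_min = 137.922°, rainbow angle = 42.078°.
Angular width = |41.071° − 42.078°| = 1.007°.

1.01°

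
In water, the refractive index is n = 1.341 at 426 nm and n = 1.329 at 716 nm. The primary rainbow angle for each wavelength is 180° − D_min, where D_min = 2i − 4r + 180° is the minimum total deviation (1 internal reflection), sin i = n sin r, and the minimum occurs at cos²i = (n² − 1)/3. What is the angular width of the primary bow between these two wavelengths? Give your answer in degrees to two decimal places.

At 426 nm (n = 1.341): cos²i = 0.26609 → i = 58.946°, r = 39.705°, D_min = 139.071°, rainbow angle = 40.929°.
At 716 nm (n = 1.329): cos²i = 0.25541 → i = 59.643°, r = 40.487°, D_min = 137.337°, rainbow angle = 42.663°.
Angular width = |40.929° − 42.663°| = 1.735°.

1.73°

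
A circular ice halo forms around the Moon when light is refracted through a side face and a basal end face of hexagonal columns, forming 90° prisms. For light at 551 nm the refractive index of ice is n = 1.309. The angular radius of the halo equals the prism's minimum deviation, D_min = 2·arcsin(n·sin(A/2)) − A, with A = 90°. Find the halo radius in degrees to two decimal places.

45.52°

n·sin(A/2) = 1.309 × sin 45° = 1.309 × 0.7071 = 0.9256.
D_min = 2·arcsin(0.9256) − 90° = 2 × 67.759° − 90° = 45.519°.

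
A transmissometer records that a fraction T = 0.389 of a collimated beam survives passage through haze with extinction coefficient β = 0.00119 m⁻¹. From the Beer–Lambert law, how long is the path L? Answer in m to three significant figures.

793 m

Beer–Lambert: T = exp(−βL) ⇒ L = −ln(T)/β = −ln(0.389)/0.00119 = 0.9442/0.00119 = 793.4 m.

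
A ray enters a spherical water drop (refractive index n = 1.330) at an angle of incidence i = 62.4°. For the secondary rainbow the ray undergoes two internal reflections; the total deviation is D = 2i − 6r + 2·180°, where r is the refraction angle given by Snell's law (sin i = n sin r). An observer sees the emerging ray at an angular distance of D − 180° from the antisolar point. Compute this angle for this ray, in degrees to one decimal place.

sin r = sin 62.4° / 1.330 = 0.8862/1.330 = 0.6663; r = 41.78°.
D = 2·62.4° − 6·41.78° + 2·180° = 124.80° − 250.70° + 360° = 234.10°.
Angle from antisolar point = D − 180° = 54.10°.

54.1°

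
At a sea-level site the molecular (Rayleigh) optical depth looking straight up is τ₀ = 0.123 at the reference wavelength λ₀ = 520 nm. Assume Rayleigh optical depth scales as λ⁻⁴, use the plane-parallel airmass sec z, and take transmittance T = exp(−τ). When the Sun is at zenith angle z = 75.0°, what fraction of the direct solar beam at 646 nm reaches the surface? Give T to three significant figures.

0.819

sec 75.0° = 3.8637.
τ = 0.123 × (520/646)⁴ × 3.8637 = 0.123 × 0.4198 × 3.8637 = 0.1995.
T = exp(−0.1995) = 0.8191.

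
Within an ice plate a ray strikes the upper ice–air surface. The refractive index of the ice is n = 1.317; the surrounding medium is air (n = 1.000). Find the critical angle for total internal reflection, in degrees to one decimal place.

49.4°

sin θ_c = n_air / n = 1.000 / 1.317 = 0.7593.
θ_c = arcsin(0.7593) = 49.40°.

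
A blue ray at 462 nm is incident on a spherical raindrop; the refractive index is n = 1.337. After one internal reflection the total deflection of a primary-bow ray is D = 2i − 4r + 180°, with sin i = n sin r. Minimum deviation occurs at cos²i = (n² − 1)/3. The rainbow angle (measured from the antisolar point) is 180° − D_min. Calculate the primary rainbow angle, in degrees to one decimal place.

cos²i = (1.78757 − 1)/3 = 0.26252; i = arccos(0.51237) = 59.178°.
sin r = sin 59.178°/1.337 = 0.64231; r = 39.964°.
D_min = 2·59.178° − 4·39.964° + 180° = 138.500°.
Rainbow angle = 180° − D_min = 41.500°.

41.5°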